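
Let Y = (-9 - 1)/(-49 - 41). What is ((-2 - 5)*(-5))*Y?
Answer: 35/9 ≈ 3.8889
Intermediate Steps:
Y = ⅑ (Y = -10/(-90) = -10*(-1/90) = ⅑ ≈ 0.11111)
((-2 - 5)*(-5))*Y = ((-2 - 5)*(-5))*(⅑) = -7*(-5)*(⅑) = 35*(⅑) = 35/9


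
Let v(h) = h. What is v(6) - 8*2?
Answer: -10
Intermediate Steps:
v(6) - 8*2 = 6 - 8*2 = 6 - 16 = -10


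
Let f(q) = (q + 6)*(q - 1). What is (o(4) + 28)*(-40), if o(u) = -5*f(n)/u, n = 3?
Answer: -220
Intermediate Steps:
f(q) = (-1 + q)*(6 + q) (f(q) = (6 + q)*(-1 + q) = (-1 + q)*(6 + q))
o(u) = -90/u (o(u) = -5*(-6 + 3² + 5*3)/u = -5*(-6 + 9 + 15)/u = -90/u)
(o(4) + 28)*(-40) = (-90/4 + 28)*(-40) = (-90*¼ + 28)*(-40) = (-45/2 + 28)*(-40) = (11/2)*(-40) = -220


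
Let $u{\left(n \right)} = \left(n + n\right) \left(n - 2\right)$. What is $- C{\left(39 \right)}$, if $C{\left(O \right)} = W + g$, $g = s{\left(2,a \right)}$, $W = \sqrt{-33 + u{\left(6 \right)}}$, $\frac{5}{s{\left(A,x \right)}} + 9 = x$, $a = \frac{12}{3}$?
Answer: $1 - \sqrt{15} \approx -2.873$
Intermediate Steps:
$u{\left(n \right)} = 2 n \left(-2 + n\right)$
$a = 4$ ($a = 12 \cdot \frac{1}{3} = 4$)
$s{\left(A,x \right)} = \frac{5}{-9 + x}$
$W = \sqrt{15}$ ($W = \sqrt{-33 + 2 \cdot 6 \left(-2 + 6\right)} = \sqrt{-33 + 2 \cdot 6 \cdot 4} = \sqrt{-33 + 48} = \sqrt{15} \approx 3.873$)
$g = -1$ ($g = \frac{5}{-9 + 4} = \frac{5}{-5} = 5 \left(- \frac{1}{5}\right) = -1$)
$C{\left(O \right)} = -1 + \sqrt{15}$ ($C{\left(O \right)} = \sqrt{15} - 1 = -1 + \sqrt{15}$)
$- C{\left(39 \right)} = - (-1 + \sqrt{15}) = 1 - \sqrt{15}$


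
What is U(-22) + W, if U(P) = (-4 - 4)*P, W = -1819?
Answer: -1643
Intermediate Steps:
U(P) = -8*P
U(-22) + W = -8*(-22) - 1819 = 176 - 1819 = -1643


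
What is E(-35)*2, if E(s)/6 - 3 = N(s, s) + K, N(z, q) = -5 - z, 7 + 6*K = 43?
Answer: 468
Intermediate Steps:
K = 6 (K = -7/6 + (1/6)*43 = -7/6 + 43/6 = 6)
E(s) = 24 - 6*s (E(s) = 18 + 6*((-5 - s) + 6) = 18 + 6*(1 - s) = 18 + (6 - 6*s) = 24 - 6*s)
E(-35)*2 = (24 - 6*(-35))*2 = (24 + 210)*2 = 234*2 = 468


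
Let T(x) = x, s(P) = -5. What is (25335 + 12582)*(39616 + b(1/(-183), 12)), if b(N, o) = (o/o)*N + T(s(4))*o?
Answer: 91490523333/61 ≈ 1.4998e+9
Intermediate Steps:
b(N, o) = N - 5*o (b(N, o) = (o/o)*N - 5*o = 1*N - 5*o = N - 5*o)
(25335 + 12582)*(39616 + b(1/(-183), 12)) = (25335 + 12582)*(39616 + (1/(-183) - 5*12)) = 37917*(39616 + (-1/183 - 60)) = 37917*(39616 - 10981/183) = 37917*(7238747/183) = 91490523333/61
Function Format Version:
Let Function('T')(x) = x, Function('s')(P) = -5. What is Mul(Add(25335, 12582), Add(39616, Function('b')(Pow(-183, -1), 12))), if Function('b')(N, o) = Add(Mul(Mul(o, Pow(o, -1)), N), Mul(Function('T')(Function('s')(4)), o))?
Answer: Rational(91490523333, 61) ≈ 1.4998e+9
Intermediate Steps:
Function('b')(N, o) = Add(N, Mul(-5, o)) (Function('b')(N, o) = Add(Mul(Mul(o, Pow(o, -1)), N), Mul(-5, o)) = Add(Mul(1, N), Mul(-5, o)) = Add(N, Mul(-5, o)))
Mul(Add(25335, 12582), Add(39616, Function('b')(Pow(-183, -1), 12))) = Mul(Add(25335, 12582), Add(39616, Add(Pow(-183, -1), Mul(-5, 12)))) = Mul(37917, Add(39616, Add(Rational(-1, 183), -60))) = Mul(37917, Add(39616, Rational(-10981, 183))) = Mul(37917, Rational(7238747, 183)) = Rational(91490523333, 61)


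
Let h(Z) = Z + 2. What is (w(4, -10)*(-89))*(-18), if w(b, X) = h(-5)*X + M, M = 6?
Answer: 57672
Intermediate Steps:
h(Z) = 2 + Z
w(b, X) = 6 - 3*X (w(b, X) = (2 - 5)*X + 6 = -3*X + 6 = 6 - 3*X)
(w(4, -10)*(-89))*(-18) = ((6 - 3*(-10))*(-89))*(-18) = ((6 + 30)*(-89))*(-18) = (36*(-89))*(-18) = -3204*(-18) = 57672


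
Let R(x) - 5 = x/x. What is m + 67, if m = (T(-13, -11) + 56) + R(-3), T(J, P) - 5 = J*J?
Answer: 303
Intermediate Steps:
R(x) = 6 (R(x) = 5 + x/x = 5 + 1 = 6)
T(J, P) = 5 + J**2 (T(J, P) = 5 + J*J = 5 + J**2)
m = 236 (m = ((5 + (-13)**2) + 56) + 6 = ((5 + 169) + 56) + 6 = (174 + 56) + 6 = 230 + 6 = 236)
m + 67 = 236 + 67 = 303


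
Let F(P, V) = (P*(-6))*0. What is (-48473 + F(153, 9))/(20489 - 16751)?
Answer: -48473/3738 ≈ -12.968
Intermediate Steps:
F(P, V) = 0 (F(P, V) = -6*P*0 = 0)
(-48473 + F(153, 9))/(20489 - 16751) = (-48473 + 0)/(20489 - 16751) = -48473/3738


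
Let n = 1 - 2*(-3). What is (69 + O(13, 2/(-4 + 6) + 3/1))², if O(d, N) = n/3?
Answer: 45796/9 ≈ 5088.4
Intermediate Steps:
n = 7 (n = 1 + 6 = 7)
O(d, N) = 7/3
(69 + O(13, 2/(-4 + 6) + 3/1))² = (69 + 7/3)² = (214/3)² = 45796/9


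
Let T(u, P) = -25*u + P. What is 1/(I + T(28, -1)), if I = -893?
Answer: -1/1594 ≈ -0.00062735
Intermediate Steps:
T(u, P) = P - 25*u
1/(I + T(28, -1)) = 1/(-893 + (-1 - 25*28)) = 1/(-893 + (-1 - 700)) = 1/(-893 - 701) = 1/(-1594) = -1/1594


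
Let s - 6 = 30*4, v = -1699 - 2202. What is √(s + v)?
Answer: 5*I*√151 ≈ 61.441*I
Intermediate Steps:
v = -3901
s = 126 (s = 6 + 30*4 = 6 + 120 = 126)
√(s + v) = √(126 - 3901) = √(-3775) = 5*I*√151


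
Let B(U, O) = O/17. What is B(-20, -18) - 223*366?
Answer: -1387524/17 ≈ -81619.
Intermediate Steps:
B(U, O) = O/17 (B(U, O) = O*(1/17) = O/17)
B(-20, -18) - 223*366 = (1/17)*(-18) - 223*366 = -18/17 - 81618 = -1387524/17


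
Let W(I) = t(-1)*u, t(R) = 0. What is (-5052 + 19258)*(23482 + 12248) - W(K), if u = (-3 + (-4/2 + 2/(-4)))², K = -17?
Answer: 507580380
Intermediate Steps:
u = 121/4 (u = (-3 + (-4*½ + 2*(-¼)))² = (-3 + (-2 - ½))² = (-3 - 5/2)² = (-11/2)² = 121/4 ≈ 30.250)
W(I) = 0 (W(I) = 0*(121/4) = 0)
(-5052 + 19258)*(23482 + 12248) - W(K) = (-5052 + 19258)*(23482 + 12248) - 1*0 = 14206*35730 + 0 = 507580380 + 0 = 507580380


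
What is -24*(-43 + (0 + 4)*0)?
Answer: 1032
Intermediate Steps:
-24*(-43 + (0 + 4)*0) = -24*(-43 + 4*0) = -24*(-43 + 0) = -24*(-43) = 1032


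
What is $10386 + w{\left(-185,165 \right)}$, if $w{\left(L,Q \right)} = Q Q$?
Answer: $37611$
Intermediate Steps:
$w{\left(L,Q \right)} = Q^{2}$
$10386 + w{\left(-185,165 \right)} = 10386 + 165^{2} = 10386 + 27225 = 37611$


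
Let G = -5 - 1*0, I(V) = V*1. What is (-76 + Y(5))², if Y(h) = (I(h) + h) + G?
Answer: 5041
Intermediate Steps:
I(V) = V
G = -5 (G = -5 + 0 = -5)
Y(h) = -5 + 2*h (Y(h) = (h + h) - 5 = 2*h - 5 = -5 + 2*h)
(-76 + Y(5))² = (-76 + (-5 + 2*5))² = (-76 + (-5 + 10))² = (-76 + 5)² = (-71)² = 5041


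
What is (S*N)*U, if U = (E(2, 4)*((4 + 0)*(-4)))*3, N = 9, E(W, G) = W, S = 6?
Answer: -5184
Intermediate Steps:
U = -96 (U = (2*((4 + 0)*(-4)))*3 = (2*(4*(-4)))*3 = (2*(-16))*3 = -32*3 = -96)
(S*N)*U = (6*9)*(-96) = 54*(-96) = -5184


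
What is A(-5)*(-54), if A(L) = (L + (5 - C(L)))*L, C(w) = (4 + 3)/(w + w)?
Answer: 189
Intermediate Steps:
C(w) = 7/(2*w) (C(w) = 7/((2*w)) = 7*(1/(2*w)) = 7/(2*w))
A(L) = L*(5 + L - 7/(2*L)) (A(L) = (L + (5 - 7/(2*L)))*L = (5 + L - 7/(2*L))*L = L*(5 + L - 7/(2*L)))
A(-5)*(-54) = (-7/2 - 5*(5 - 5))*(-54) = (-7/2 - 5*0)*(-54) = (-7/2 + 0)*(-54) = -7/2*(-54) = 189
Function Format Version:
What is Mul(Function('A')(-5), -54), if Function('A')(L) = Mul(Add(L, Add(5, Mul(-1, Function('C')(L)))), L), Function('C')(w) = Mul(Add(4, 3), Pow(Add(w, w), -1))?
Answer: 189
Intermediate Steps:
Function('C')(w) = Mul(Rational(7, 2), Pow(w, -1)) (Function('C')(w) = Mul(7, Pow(Mul(2, w), -1)) = Mul(7, Mul(Rational(1, 2), Pow(w, -1))) = Mul(Rational(7, 2), Pow(w, -1)))
Function('A')(L) = Mul(L, Add(5, L, Mul(Rational(-7, 2), Pow(L, -1)))) (Function('A')(L) = Mul(Add(L, Add(5, Mul(-1, Mul(Rational(7, 2), Pow(L, -1))))), L) = Mul(Add(L, Add(5, Mul(Rational(-7, 2), Pow(L, -1)))), L) = Mul(Add(5, L, Mul(Rational(-7, 2), Pow(L, -1))), L) = Mul(L, Add(5, L, Mul(Rational(-7, 2), Pow(L, -1)))))
Mul(Function('A')(-5), -54) = Mul(Add(Rational(-7, 2), Mul(-5, Add(5, -5))), -54) = Mul(Add(Rational(-7, 2), Mul(-5, 0)), -54) = Mul(Add(Rational(-7, 2), 0), -54) = Mul(Rational(-7, 2), -54) = 189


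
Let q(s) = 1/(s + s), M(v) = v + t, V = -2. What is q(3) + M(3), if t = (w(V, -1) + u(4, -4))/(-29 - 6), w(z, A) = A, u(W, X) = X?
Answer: 139/42 ≈ 3.3095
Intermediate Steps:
t = ⅐ (t = (-1 - 4)/(-29 - 6) = -5/(-35) = -5*(-1/35) = ⅐ ≈ 0.14286)
M(v) = ⅐ + v (M(v) = v + ⅐ = ⅐ + v)
q(s) = 1/(2*s)
q(3) + M(3) = (½)/3 + (⅐ + 3) = (½)*(⅓) + 22/7 = ⅙ + 22/7 = 139/42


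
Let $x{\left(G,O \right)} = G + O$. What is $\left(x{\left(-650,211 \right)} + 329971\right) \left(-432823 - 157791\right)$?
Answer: $-194626212648$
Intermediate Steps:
$\left(x{\left(-650,211 \right)} + 329971\right) \left(-432823 - 157791\right) = \left(\left(-650 + 211\right) + 329971\right) \left(-432823 - 157791\right) = \left(-439 + 329971\right) \left(-590614\right) = 329532 \left(-590614\right) = -194626212648$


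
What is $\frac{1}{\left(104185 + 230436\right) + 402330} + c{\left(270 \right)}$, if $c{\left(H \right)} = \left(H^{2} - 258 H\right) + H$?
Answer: $\frac{2586698011}{736951} \approx 3510.0$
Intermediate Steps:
$c{\left(H \right)} = H^{2} - 257 H$
$\frac{1}{\left(104185 + 230436\right) + 402330} + c{\left(270 \right)} = \frac{1}{\left(104185 + 230436\right) + 402330} + 270 \left(-257 + 270\right) = \frac{1}{334621 + 402330} + 270 \cdot 13 = \frac{1}{736951} + 3510 = \frac{2586698011}{736951}$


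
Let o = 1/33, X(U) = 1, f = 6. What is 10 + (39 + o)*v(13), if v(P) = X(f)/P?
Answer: 5578/429 ≈ 13.002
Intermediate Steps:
o = 1/33 (o = 1*(1/33) = 1/33 ≈ 0.030303)
v(P) = 1/P
10 + (39 + o)*v(13) = 10 + (39 + 1/33)/13 = 10 + (1288/33)*(1/13) = 10 + 1288/429 = 5578/429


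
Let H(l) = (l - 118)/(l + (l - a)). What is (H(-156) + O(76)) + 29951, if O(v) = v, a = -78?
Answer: 3513296/117 ≈ 30028.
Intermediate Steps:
H(l) = (-118 + l)/(78 + 2*l) (H(l) = (l - 118)/(l + (l - 1*(-78))) = (-118 + l)/(l + (l + 78)) = (-118 + l)/(l + (78 + l)) = (-118 + l)/(78 + 2*l))
(H(-156) + O(76)) + 29951 = ((-118 - 156)/(2*(39 - 156)) + 76) + 29951 = ((½)*(-274)/(-117) + 76) + 29951 = ((½)*(-1/117)*(-274) + 76) + 29951 = (137/117 + 76) + 29951 = 9029/117 + 29951 = 3513296/117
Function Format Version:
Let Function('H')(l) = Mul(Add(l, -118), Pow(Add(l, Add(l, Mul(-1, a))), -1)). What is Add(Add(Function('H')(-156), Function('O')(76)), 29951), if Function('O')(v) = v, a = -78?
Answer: Rational(3513296, 117) ≈ 30028.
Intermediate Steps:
Function('H')(l) = Mul(Pow(Add(78, Mul(2, l)), -1), Add(-118, l)) (Function('H')(l) = Mul(Add(l, -118), Pow(Add(l, Add(l, Mul(-1, -78))), -1)) = Mul(Add(-118, l), Pow(Add(l, Add(l, 78)), -1)) = Mul(Add(-118, l), Pow(Add(l, Add(78, l)), -1)) = Mul(Add(-118, l), Pow(Add(78, Mul(2, l)), -1)) = Mul(Pow(Add(78, Mul(2, l)), -1), Add(-118, l)))
Add(Add(Function('H')(-156), Function('O')(76)), 29951) = Add(Add(Mul(Rational(1, 2), Pow(Add(39, -156), -1), Add(-118, -156)), 76), 29951) = Add(Add(Mul(Rational(1, 2), Pow(-117, -1), -274), 76), 29951) = Add(Add(Mul(Rational(1, 2), Rational(-1, 117), -274), 76), 29951) = Add(Add(Rational(137, 117), 76), 29951) = Add(Rational(9029, 117), 29951) = Rational(3513296, 117)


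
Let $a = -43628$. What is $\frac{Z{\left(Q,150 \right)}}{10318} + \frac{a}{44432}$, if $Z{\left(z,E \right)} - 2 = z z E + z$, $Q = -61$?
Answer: $\frac{3043368201}{57306172} \approx 53.107$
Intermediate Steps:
$Z{\left(z,E \right)} = 2 + z + E z^{2}$ ($Z{\left(z,E \right)} = 2 + \left(z z E + z\right) = 2 + \left(z^{2} E + z\right) = 2 + \left(E z^{2} + z\right) = 2 + \left(z + E z^{2}\right) = 2 + z + E z^{2}$)
$\frac{Z{\left(Q,150 \right)}}{10318} + \frac{a}{44432} = \frac{2 - 61 + 150 \left(-61\right)^{2}}{10318} - \frac{43628}{44432} = \left(2 - 61 + 150 \cdot 3721\right) \frac{1}{10318} - \frac{10907}{11108} = \left(2 - 61 + 558150\right) \frac{1}{10318} - \frac{10907}{11108} = 558091 \cdot \frac{1}{10318} - \frac{10907}{11108} = \frac{558091}{10318} - \frac{10907}{11108} = \frac{3043368201}{57306172}$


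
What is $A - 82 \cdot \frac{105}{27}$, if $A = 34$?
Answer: $- \frac{2564}{9} \approx -284.89$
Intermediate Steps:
$A - 82 \cdot \frac{105}{27} = 34 - 82 \cdot \frac{105}{27} = 34 - 82 \cdot 105 \cdot \frac{1}{27} = 34 - \frac{2870}{9} = - \frac{2564}{9}$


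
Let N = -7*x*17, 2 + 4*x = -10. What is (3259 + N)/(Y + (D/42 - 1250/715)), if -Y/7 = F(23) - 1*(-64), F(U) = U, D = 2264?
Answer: -10858848/1672201 ≈ -6.4937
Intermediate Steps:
x = -3 (x = -1/2 + (1/4)*(-10) = -1/2 - 5/2 = -3)
Y = -609 (Y = -7*(23 - 1*(-64)) = -7*(23 + 64) = -7*87 = -609)
N = 357 (N = -7*(-3)*17 = 21*17 = 357)
(3259 + N)/(Y + (D/42 - 1250/715)) = (3259 + 357)/(-609 + (2264/42 - 1250/715)) = 3616/(-609 + (2264*(1/42) - 1250*1/715)) = 3616/(-609 + (1132/21 - 250/143)) = 3616/(-609 + 156626/3003) = 3616/(-1672201/3003) = 3616*(-3003/1672201) = -10858848/1672201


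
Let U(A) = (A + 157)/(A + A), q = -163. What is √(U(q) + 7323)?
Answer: 6*√5404591/163 ≈ 85.575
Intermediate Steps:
U(A) = (157 + A)/(2*A) (U(A) = (157 + A)/((2*A)) = (157 + A)*(1/(2*A)) = (157 + A)/(2*A))
√(U(q) + 7323) = √((½)*(157 - 163)/(-163) + 7323) = √((½)*(-1/163)*(-6) + 7323) = √(3/163 + 7323) = √(1193652/163) = 6*√5404591/163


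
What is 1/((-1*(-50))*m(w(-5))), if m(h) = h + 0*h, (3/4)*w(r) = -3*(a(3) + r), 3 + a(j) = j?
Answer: 1/1000 ≈ 0.0010000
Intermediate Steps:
a(j) = -3 + j
w(r) = -4*r (w(r) = 4*(-3*((-3 + 3) + r))/3 = 4*(-3*(0 + r))/3 = 4*(-3*r)/3 = -4*r)
m(h) = h (m(h) = h + 0 = h)
1/((-1*(-50))*m(w(-5))) = 1/((-1*(-50))*(-4*(-5))) = 1/(50*20) = 1/1000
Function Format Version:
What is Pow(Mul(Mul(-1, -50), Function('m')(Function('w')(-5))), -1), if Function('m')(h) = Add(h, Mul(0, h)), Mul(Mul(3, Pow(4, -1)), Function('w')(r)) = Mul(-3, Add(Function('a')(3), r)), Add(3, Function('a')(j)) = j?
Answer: Rational(1, 1000) ≈ 0.0010000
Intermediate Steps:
Function('a')(j) = Add(-3, j)
Function('w')(r) = Mul(-4, r) (Function('w')(r) = Mul(Rational(4, 3), Mul(-3, Add(Add(-3, 3), r))) = Mul(Rational(4, 3), Mul(-3, Add(0, r))) = Mul(Rational(4, 3), Mul(-3, r)) = Mul(-4, r))
Function('m')(h) = h (Function('m')(h) = Add(h, 0) = h)
Pow(Mul(Mul(-1, -50), Function('m')(Function('w')(-5))), -1) = Pow(Mul(Mul(-1, -50), Mul(-4, -5)), -1) = Pow(Mul(50, 20), -1) = Pow(1000, -1) = Rational(1, 1000)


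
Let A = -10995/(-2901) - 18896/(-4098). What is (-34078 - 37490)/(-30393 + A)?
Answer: 70901809272/30101763859 ≈ 2.3554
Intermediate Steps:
A = 16645801/1981383 (A = -10995*(-1/2901) - 18896*(-1/4098) = 3665/967 + 9448/2049 = 16645801/1981383 ≈ 8.4011)
(-34078 - 37490)/(-30393 + A) = (-34078 - 37490)/(-30393 + 16645801/1981383) = -71568/(-60203527718/1981383) = -71568*(-1981383/60203527718) = 70901809272/30101763859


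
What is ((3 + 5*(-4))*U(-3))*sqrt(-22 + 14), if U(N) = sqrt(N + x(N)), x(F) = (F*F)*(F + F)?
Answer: 34*sqrt(114) ≈ 363.02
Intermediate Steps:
x(F) = 2*F**3 (x(F) = F**2*(2*F) = 2*F**3)
U(N) = sqrt(N + 2*N**3)
((3 + 5*(-4))*U(-3))*sqrt(-22 + 14) = ((3 + 5*(-4))*sqrt(-3 + 2*(-3)**3))*sqrt(-22 + 14) = ((3 - 20)*sqrt(-3 + 2*(-27)))*sqrt(-8) = (-17*sqrt(-3 - 54))*(2*I*sqrt(2)) = (-17*I*sqrt(57))*(2*I*sqrt(2)) = 34*sqrt(114)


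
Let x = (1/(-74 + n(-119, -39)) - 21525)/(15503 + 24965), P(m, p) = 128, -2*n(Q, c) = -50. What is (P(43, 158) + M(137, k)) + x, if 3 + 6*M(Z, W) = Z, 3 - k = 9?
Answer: 445569077/2974398 ≈ 149.80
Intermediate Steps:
n(Q, c) = 25 (n(Q, c) = -½*(-50) = 25)
k = -6 (k = 3 - 1*9 = 3 - 9 = -6)
M(Z, W) = -½ + Z/6
x = -527363/991466 (x = (1/(-74 + 25) - 21525)/(15503 + 24965) = (1/(-49) - 21525)/40468 = (-1/49 - 21525)*(1/40468) = -1054726/49*1/40468 = -527363/991466 ≈ -0.53190)
(P(43, 158) + M(137, k)) + x = (128 + (-½ + (⅙)*137)) - 527363/991466 = (128 + (-½ + 137/6)) - 527363/991466 = (128 + 67/3) - 527363/991466 = 451/3 - 527363/991466 = 445569077/2974398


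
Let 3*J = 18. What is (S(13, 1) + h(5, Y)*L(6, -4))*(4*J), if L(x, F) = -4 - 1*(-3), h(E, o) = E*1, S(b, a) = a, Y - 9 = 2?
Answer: -96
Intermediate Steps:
Y = 11 (Y = 9 + 2 = 11)
J = 6 (J = (1/3)*18 = 6)
h(E, o) = E
L(x, F) = -1 (L(x, F) = -4 + 3 = -1)
(S(13, 1) + h(5, Y)*L(6, -4))*(4*J) = (1 + 5*(-1))*(4*6) = (1 - 5)*24 = -4*24 = -96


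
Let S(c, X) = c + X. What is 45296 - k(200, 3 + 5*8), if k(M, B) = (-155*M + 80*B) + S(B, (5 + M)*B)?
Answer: 63998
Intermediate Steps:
S(c, X) = X + c
k(M, B) = -155*M + 81*B + B*(5 + M) (k(M, B) = (-155*M + 80*B) + ((5 + M)*B + B) = (-155*M + 80*B) + (B*(5 + M) + B) = (-155*M + 80*B) + (B + B*(5 + M)) = -155*M + 81*B + B*(5 + M))
45296 - k(200, 3 + 5*8) = 45296 - (-155*200 + 86*(3 + 5*8) + (3 + 5*8)*200) = 45296 - (-31000 + 86*(3 + 40) + (3 + 40)*200) = 45296 - (-31000 + 86*43 + 43*200) = 45296 - (-31000 + 3698 + 8600) = 45296 - 1*(-18702) = 45296 + 18702 = 63998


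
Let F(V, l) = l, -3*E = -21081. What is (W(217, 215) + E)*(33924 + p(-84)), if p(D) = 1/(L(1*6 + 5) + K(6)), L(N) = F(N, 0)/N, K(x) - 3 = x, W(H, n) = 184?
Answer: 2201640887/9 ≈ 2.4463e+8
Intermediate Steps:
E = 7027 (E = -⅓*(-21081) = 7027)
K(x) = 3 + x
L(N) = 0 (L(N) = 0/N = 0)
p(D) = ⅑ (p(D) = 1/(0 + (3 + 6)) = 1/(0 + 9) = 1/9 = ⅑)
(W(217, 215) + E)*(33924 + p(-84)) = (184 + 7027)*(33924 + ⅑) = 7211*(305317/9) = 2201640887/9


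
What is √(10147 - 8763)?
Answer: 2*√346 ≈ 37.202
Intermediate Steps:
√(10147 - 8763) = √1384 = 2*√346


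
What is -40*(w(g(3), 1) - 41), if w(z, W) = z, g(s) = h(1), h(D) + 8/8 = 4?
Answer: 1520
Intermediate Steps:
h(D) = 3 (h(D) = -1 + 4 = 3)
g(s) = 3
-40*(w(g(3), 1) - 41) = -40*(3 - 41) = -40*(-38) = 1520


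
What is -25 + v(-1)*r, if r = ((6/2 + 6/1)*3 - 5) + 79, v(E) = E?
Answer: -126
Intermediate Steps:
r = 101 (r = ((6*(½) + 6*1)*3 - 5) + 79 = ((3 + 6)*3 - 5) + 79 = (9*3 - 5) + 79 = (27 - 5) + 79 = 22 + 79 = 101)
-25 + v(-1)*r = -25 - 1*101 = -25 - 101 = -126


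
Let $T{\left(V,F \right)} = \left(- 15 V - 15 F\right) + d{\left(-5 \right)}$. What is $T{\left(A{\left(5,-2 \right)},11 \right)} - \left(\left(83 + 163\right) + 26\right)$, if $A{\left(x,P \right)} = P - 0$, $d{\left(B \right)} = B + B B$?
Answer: $-387$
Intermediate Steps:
$d{\left(B \right)} = B + B^{2}$
$A{\left(x,P \right)} = P$ ($A{\left(x,P \right)} = P + 0 = P$)
$T{\left(V,F \right)} = 20 - 15 F - 15 V$ ($T{\left(V,F \right)} = \left(- 15 V - 15 F\right) - 5 \left(1 - 5\right) = \left(- 15 F - 15 V\right) - -20 = \left(- 15 F - 15 V\right) + 20 = 20 - 15 F - 15 V$)
$T{\left(A{\left(5,-2 \right)},11 \right)} - \left(\left(83 + 163\right) + 26\right) = \left(20 - 165 - -30\right) - \left(\left(83 + 163\right) + 26\right) = \left(20 - 165 + 30\right) - \left(246 + 26\right) = -115 - 272 = -387$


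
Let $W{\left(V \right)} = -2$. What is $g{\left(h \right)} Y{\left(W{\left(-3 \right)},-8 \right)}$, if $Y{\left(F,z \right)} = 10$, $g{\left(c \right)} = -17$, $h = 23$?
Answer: $-170$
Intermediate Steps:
$g{\left(h \right)} Y{\left(W{\left(-3 \right)},-8 \right)} = \left(-17\right) 10 = -170$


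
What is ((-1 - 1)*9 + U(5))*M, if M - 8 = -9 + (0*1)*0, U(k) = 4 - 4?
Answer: 18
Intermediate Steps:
U(k) = 0
M = -1 (M = 8 + (-9 + (0*1)*0) = 8 + (-9 + 0*0) = 8 + (-9 + 0) = 8 - 9 = -1)
((-1 - 1)*9 + U(5))*M = ((-1 - 1)*9 + 0)*(-1) = (-2*9 + 0)*(-1) = (-18 + 0)*(-1) = -18*(-1) = 18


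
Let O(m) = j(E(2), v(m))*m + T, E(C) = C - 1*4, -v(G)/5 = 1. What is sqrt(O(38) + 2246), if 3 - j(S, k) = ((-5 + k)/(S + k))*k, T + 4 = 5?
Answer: sqrt(128989)/7 ≈ 51.307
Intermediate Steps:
T = 1 (T = -4 + 5 = 1)
v(G) = -5 (v(G) = -5*1 = -5)
E(C) = -4 + C (E(C) = C - 4 = -4 + C)
j(S, k) = 3 - k*(-5 + k)/(S + k) (j(S, k) = 3 - (-5 + k)/(S + k)*k = 3 - k*(-5 + k)/(S + k))
O(m) = 1 + 71*m/7 (O(m) = ((-1*(-5)**2 + 3*(-4 + 2) + 8*(-5))/((-4 + 2) - 5))*m + 1 = ((-1*25 + 3*(-2) - 40)/(-2 - 5))*m + 1 = ((-25 - 6 - 40)/(-7))*m + 1 = (-1/7*(-71))*m + 1 = 71*m/7 + 1 = 1 + 71*m/7)
sqrt(O(38) + 2246) = sqrt((1 + (71/7)*38) + 2246) = sqrt((1 + 2698/7) + 2246) = sqrt(2705/7 + 2246) = sqrt(18427/7) = sqrt(128989)/7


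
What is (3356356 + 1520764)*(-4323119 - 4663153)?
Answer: -43827126896640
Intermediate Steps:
(3356356 + 1520764)*(-4323119 - 4663153) = 4877120*(-8986272) = -43827126896640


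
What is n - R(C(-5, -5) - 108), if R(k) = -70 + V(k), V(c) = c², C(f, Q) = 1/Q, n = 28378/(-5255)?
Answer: -305910371/26275 ≈ -11643.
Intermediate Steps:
n = -28378/5255 (n = 28378*(-1/5255) = -28378/5255 ≈ -5.4002)
C(f, Q) = 1/Q
R(k) = -70 + k²
n - R(C(-5, -5) - 108) = -28378/5255 - (-70 + (1/(-5) - 108)²) = -28378/5255 - (-70 + (-⅕ - 108)²) = -28378/5255 - (-70 + (-541/5)²) = -28378/5255 - (-70 + 292681/25) = -28378/5255 - 1*290931/25 = -28378/5255 - 290931/25 = -305910371/26275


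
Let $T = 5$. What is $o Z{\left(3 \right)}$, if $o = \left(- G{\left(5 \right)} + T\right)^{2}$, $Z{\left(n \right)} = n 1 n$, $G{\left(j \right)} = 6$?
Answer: $9$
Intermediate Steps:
$Z{\left(n \right)} = n^{2}$ ($Z{\left(n \right)} = n n = n^{2}$)
$o = 1$ ($o = \left(\left(-1\right) 6 + 5\right)^{2} = \left(-6 + 5\right)^{2} = \left(-1\right)^{2} = 1$)
$o Z{\left(3 \right)} = 1 \cdot 3^{2} = 1 \cdot 9 = 9$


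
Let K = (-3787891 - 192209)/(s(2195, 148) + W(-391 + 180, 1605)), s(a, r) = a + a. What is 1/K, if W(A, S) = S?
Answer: -1199/796020 ≈ -0.0015062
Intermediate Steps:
s(a, r) = 2*a
K = -796020/1199 (K = (-3787891 - 192209)/(2*2195 + 1605) = -3980100/(4390 + 1605) = -3980100/5995 = -3980100*1/5995 = -796020/1199 ≈ -663.90)
1/K = 1/(-796020/1199) = -1199/796020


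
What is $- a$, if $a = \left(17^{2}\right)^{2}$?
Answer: $-83521$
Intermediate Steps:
$a = 83521$ ($a = 289^{2} = 83521$)
$- a = \left(-1\right) 83521 = -83521$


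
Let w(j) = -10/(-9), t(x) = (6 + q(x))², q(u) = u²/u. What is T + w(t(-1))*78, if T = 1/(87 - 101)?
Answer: 3637/42 ≈ 86.595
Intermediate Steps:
q(u) = u
t(x) = (6 + x)²
w(j) = 10/9 (w(j) = -10*(-⅑) = 10/9)
T = -1/14 (T = 1/(-14) = -1/14 ≈ -0.071429)
T + w(t(-1))*78 = -1/14 + (10/9)*78 = -1/14 + 260/3 = 3637/42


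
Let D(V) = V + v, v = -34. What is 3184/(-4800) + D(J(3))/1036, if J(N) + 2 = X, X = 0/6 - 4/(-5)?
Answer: -54181/77700 ≈ -0.69731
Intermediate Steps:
X = ⅘ (X = 0*(⅙) - 4*(-⅕) = 0 + ⅘ = ⅘ ≈ 0.80000)
J(N) = -6/5 (J(N) = -2 + ⅘ = -6/5)
D(V) = -34 + V (D(V) = V - 34 = -34 + V)
3184/(-4800) + D(J(3))/1036 = 3184/(-4800) + (-34 - 6/5)/1036 = 3184*(-1/4800) - 176/5*1/1036 = -199/300 - 44/1295 = -54181/77700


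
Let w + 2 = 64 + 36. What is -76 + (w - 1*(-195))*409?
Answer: 119761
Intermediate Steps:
w = 98 (w = -2 + (64 + 36) = -2 + 100 = 98)
-76 + (w - 1*(-195))*409 = -76 + (98 - 1*(-195))*409 = -76 + (98 + 195)*409 = -76 + 293*409 = -76 + 119837 = 119761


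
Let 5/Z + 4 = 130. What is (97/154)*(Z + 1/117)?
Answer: 7663/252252 ≈ 0.030378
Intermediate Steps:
Z = 5/126 (Z = 5/(-4 + 130) = 5/126 ≈ 0.039683)
(97/154)*(Z + 1/117) = (97/154)*(5/126 + 1/117) = (97*(1/154))*(5/126 + 1/117) = (97/154)*(79/1638) = 7663/252252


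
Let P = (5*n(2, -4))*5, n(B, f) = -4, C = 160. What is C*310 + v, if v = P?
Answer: 49500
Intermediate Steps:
P = -100 (P = (5*(-4))*5 = -20*5 = -100)
v = -100
C*310 + v = 160*310 - 100 = 49600 - 100 = 49500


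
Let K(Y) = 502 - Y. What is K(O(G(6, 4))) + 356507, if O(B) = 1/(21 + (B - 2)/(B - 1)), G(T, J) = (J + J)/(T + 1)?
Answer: 5355134/15 ≈ 3.5701e+5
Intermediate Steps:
G(T, J) = 2*J/(1 + T) (G(T, J) = (2*J)/(1 + T) = 2*J/(1 + T))
O(B) = 1/(21 + (-2 + B)/(-1 + B))
K(O(G(6, 4))) + 356507 = (502 - (-1 + 2*4/(1 + 6))/(-23 + 22*(2*4/(1 + 6)))) + 356507 = (502 - (-1 + 2*4/7)/(-23 + 22*(2*4/7))) + 356507 = (502 - (-1 + 2*4*(⅐))/(-23 + 22*(2*4*(⅐)))) + 356507 = (502 - (-1 + 8/7)/(-23 + 22*(8/7))) + 356507 = (502 - 1/((-23 + 176/7)*7)) + 356507 = (502 - 1/(15/7*7)) + 356507 = (502 - 7/(15*7)) + 356507 = (502 - 1*1/15) + 356507 = (502 - 1/15) + 356507 = 7529/15 + 356507 = 5355134/15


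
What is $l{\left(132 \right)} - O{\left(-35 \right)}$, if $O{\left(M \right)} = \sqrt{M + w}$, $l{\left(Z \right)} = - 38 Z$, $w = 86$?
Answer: $-5016 - \sqrt{51} \approx -5023.1$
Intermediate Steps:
$O{\left(M \right)} = \sqrt{86 + M}$ ($O{\left(M \right)} = \sqrt{M + 86} = \sqrt{86 + M}$)
$l{\left(132 \right)} - O{\left(-35 \right)} = \left(-38\right) 132 - \sqrt{86 - 35} = -5016 - \sqrt{51}$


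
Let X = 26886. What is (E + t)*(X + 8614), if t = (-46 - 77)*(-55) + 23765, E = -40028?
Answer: -337179000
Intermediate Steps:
t = 30530 (t = -123*(-55) + 23765 = 6765 + 23765 = 30530)
(E + t)*(X + 8614) = (-40028 + 30530)*(26886 + 8614) = -9498*35500 = -337179000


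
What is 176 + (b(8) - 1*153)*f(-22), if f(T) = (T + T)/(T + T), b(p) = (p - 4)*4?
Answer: 39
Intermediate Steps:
b(p) = -16 + 4*p (b(p) = (-4 + p)*4 = -16 + 4*p)
f(T) = 1 (f(T) = (2*T)/((2*T)) = (2*T)*(1/(2*T)) = 1)
176 + (b(8) - 1*153)*f(-22) = 176 + ((-16 + 4*8) - 1*153)*1 = 176 + ((-16 + 32) - 153)*1 = 176 + (16 - 153)*1 = 176 - 137*1 = 176 - 137 = 39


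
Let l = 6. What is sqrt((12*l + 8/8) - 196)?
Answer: I*sqrt(123) ≈ 11.091*I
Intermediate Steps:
sqrt((12*l + 8/8) - 196) = sqrt((12*6 + 8/8) - 196) = sqrt((72 + 8*(1/8)) - 196) = sqrt((72 + 1) - 196) = sqrt(73 - 196) = sqrt(-123) = I*sqrt(123)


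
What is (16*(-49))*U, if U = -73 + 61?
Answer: 9408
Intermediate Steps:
U = -12
(16*(-49))*U = (16*(-49))*(-12) = -784*(-12) = 9408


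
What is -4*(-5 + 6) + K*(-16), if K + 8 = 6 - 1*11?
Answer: 204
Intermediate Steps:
K = -13 (K = -8 + (6 - 1*11) = -8 + (6 - 11) = -8 - 5 = -13)
-4*(-5 + 6) + K*(-16) = -4*(-5 + 6) - 13*(-16) = -4*1 + 208 = -4 + 208 = 204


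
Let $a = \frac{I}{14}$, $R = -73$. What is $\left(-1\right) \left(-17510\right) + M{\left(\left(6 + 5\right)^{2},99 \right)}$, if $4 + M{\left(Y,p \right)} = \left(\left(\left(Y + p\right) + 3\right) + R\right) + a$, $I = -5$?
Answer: $\frac{247179}{14} \approx 17656.0$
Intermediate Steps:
$a = - \frac{5}{14} \approx -0.35714$
$M{\left(Y,p \right)} = - \frac{1041}{14} + Y + p$ ($M{\left(Y,p \right)} = -4 - \left(\frac{985}{14} - Y - p\right) = -4 + \left(- \frac{985}{14} + Y + p\right) = - \frac{1041}{14} + Y + p$)
$\left(-1\right) \left(-17510\right) + M{\left(\left(6 + 5\right)^{2},99 \right)} = \left(-1\right) \left(-17510\right) + \left(- \frac{1041}{14} + \left(6 + 5\right)^{2} + 99\right) = 17510 + \left(- \frac{1041}{14} + 11^{2} + 99\right) = 17510 + \left(- \frac{1041}{14} + 121 + 99\right) = 17510 + \frac{2039}{14} = \frac{247179}{14}$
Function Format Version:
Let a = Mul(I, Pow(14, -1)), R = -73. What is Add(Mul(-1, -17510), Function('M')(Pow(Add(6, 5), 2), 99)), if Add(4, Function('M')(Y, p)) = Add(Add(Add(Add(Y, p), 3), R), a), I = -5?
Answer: Rational(247179, 14) ≈ 17656.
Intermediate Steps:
a = Rational(-5, 14) (a = Mul(-5, Pow(14, -1)) = Mul(-5, Rational(1, 14)) = Rational(-5, 14) ≈ -0.35714)
Function('M')(Y, p) = Add(Rational(-1041, 14), Y, p) (Function('M')(Y, p) = Add(-4, Add(Add(Add(Add(Y, p), 3), -73), Rational(-5, 14))) = Add(-4, Add(Add(Add(3, Y, p), -73), Rational(-5, 14))) = Add(-4, Add(Add(-70, Y, p), Rational(-5, 14))) = Add(-4, Add(Rational(-985, 14), Y, p)) = Add(Rational(-1041, 14), Y, p))
Add(Mul(-1, -17510), Function('M')(Pow(Add(6, 5), 2), 99)) = Add(Mul(-1, -17510), Add(Rational(-1041, 14), Pow(Add(6, 5), 2), 99)) = Add(17510, Add(Rational(-1041, 14), Pow(11, 2), 99)) = Add(17510, Add(Rational(-1041, 14), 121, 99)) = Add(17510, Rational(2039, 14)) = Rational(247179, 14)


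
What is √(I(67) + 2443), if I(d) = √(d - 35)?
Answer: √(2443 + 4*√2) ≈ 49.484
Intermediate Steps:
I(d) = √(-35 + d)
√(I(67) + 2443) = √(√(-35 + 67) + 2443) = √(√32 + 2443) = √(4*√2 + 2443) = √(2443 + 4*√2)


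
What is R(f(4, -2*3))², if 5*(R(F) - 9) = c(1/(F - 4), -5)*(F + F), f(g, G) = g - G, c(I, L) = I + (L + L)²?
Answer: 1510441/9 ≈ 1.6783e+5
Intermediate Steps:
c(I, L) = I + 4*L² (c(I, L) = I + (2*L)² = I + 4*L²)
R(F) = 9 + 2*F*(100 + 1/(-4 + F))/5 (R(F) = 9 + ((1/(F - 4) + 4*(-5)²)*(F + F))/5 = 9 + ((1/(-4 + F) + 4*25)*(2*F))/5 = 9 + ((1/(-4 + F) + 100)*(2*F))/5 = 9 + ((100 + 1/(-4 + F))*(2*F))/5 = 9 + (2*F*(100 + 1/(-4 + F)))/5 = 9 + 2*F*(100 + 1/(-4 + F))/5)
R(f(4, -2*3))² = ((-180 - 753*(4 - (-2)*3) + 200*(4 - (-2)*3)²)/(5*(-4 + (4 - (-2)*3))))² = ((-180 - 753*(4 - 1*(-6)) + 200*(4 - 1*(-6))²)/(5*(-4 + (4 - 1*(-6)))))² = ((-180 - 753*(4 + 6) + 200*(4 + 6)²)/(5*(-4 + (4 + 6))))² = ((-180 - 753*10 + 200*10²)/(5*(-4 + 10)))² = ((⅕)*(-180 - 7530 + 200*100)/6)² = ((⅕)*(⅙)*(-180 - 7530 + 20000))² = ((⅕)*(⅙)*12290)² = (1229/3)² = 1510441/9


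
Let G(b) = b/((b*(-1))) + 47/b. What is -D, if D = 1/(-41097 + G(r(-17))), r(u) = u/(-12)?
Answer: 17/698102 ≈ 2.4352e-5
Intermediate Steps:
r(u) = -u/12 (r(u) = u*(-1/12) = -u/12)
G(b) = -1 + 47/b (G(b) = b/((-b)) + 47/b = b*(-1/b) + 47/b = -1 + 47/b)
D = -17/698102 (D = 1/(-41097 + (47 - (-1)*(-17)/12)/((-1/12*(-17)))) = 1/(-41097 + (47 - 1*17/12)/(17/12)) = 1/(-41097 + 12*(47 - 17/12)/17) = 1/(-41097 + (12/17)*(547/12)) = 1/(-41097 + 547/17) = 1/(-698102/17) = -17/698102 ≈ -2.4352e-5)
-D = -1*(-17/698102) = 17/698102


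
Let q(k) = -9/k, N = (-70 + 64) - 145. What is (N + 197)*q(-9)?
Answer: 46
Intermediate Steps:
N = -151 (N = -6 - 145 = -151)
(N + 197)*q(-9) = (-151 + 197)*(-9/(-9)) = 46*(-9*(-1/9)) = 46*1 = 46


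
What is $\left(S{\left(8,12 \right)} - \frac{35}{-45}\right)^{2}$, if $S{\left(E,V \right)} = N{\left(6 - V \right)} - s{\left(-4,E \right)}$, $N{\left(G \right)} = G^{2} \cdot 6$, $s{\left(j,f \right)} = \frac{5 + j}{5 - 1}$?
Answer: $\frac{60762025}{1296} \approx 46884.0$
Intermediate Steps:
$s{\left(j,f \right)} = \frac{5}{4} + \frac{j}{4}$ ($s{\left(j,f \right)} = \frac{5 + j}{4} = \left(5 + j\right) \frac{1}{4} = \frac{5}{4} + \frac{j}{4}$)
$N{\left(G \right)} = 6 G^{2}$
$S{\left(E,V \right)} = - \frac{1}{4} + 6 \left(6 - V\right)^{2}$ ($S{\left(E,V \right)} = 6 \left(6 - V\right)^{2} - \left(\frac{5}{4} + \frac{1}{4} \left(-4\right)\right) = 6 \left(6 - V\right)^{2} - \left(\frac{5}{4} - 1\right) = 6 \left(6 - V\right)^{2} - \frac{1}{4} = - \frac{1}{4} + 6 \left(6 - V\right)^{2}$)
$\left(S{\left(8,12 \right)} - \frac{35}{-45}\right)^{2} = \left(\left(- \frac{1}{4} + 6 \left(-6 + 12\right)^{2}\right) - \frac{35}{-45}\right)^{2} = \left(\left(- \frac{1}{4} + 6 \cdot 6^{2}\right) - - \frac{7}{9}\right)^{2} = \left(\left(- \frac{1}{4} + 6 \cdot 36\right) + \frac{7}{9}\right)^{2} = \left(\left(- \frac{1}{4} + 216\right) + \frac{7}{9}\right)^{2} = \left(\frac{863}{4} + \frac{7}{9}\right)^{2} = \left(\frac{7795}{36}\right)^{2} = \frac{60762025}{1296}$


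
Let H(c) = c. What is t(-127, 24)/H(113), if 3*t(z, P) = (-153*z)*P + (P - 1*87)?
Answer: 155427/113 ≈ 1375.5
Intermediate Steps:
t(z, P) = -29 + P/3 - 51*P*z (t(z, P) = ((-153*z)*P + (P - 1*87))/3 = (-153*P*z + (P - 87))/3 = (-153*P*z + (-87 + P))/3 = (-87 + P - 153*P*z)/3 = -29 + P/3 - 51*P*z)
t(-127, 24)/H(113) = (-29 + (1/3)*24 - 51*24*(-127))/113 = (-29 + 8 + 155448)*(1/113) = 155427*(1/113) = 155427/113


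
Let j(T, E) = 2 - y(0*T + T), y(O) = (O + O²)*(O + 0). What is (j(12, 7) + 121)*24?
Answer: -41976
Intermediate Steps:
y(O) = O*(O + O²) (y(O) = (O + O²)*O = O*(O + O²))
j(T, E) = 2 - T²*(1 + T) (j(T, E) = 2 - (0*T + T)²*(1 + (0*T + T)) = 2 - (0 + T)²*(1 + (0 + T)) = 2 - T²*(1 + T))
(j(12, 7) + 121)*24 = ((2 - 1*12² - 1*12³) + 121)*24 = ((2 - 1*144 - 1*1728) + 121)*24 = ((2 - 144 - 1728) + 121)*24 = (-1870 + 121)*24 = -1749*24 = -41976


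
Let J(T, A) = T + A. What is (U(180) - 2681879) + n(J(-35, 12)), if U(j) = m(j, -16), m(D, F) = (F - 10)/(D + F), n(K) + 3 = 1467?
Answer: -219794043/82 ≈ -2.6804e+6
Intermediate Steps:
J(T, A) = A + T
n(K) = 1464 (n(K) = -3 + 1467 = 1464)
m(D, F) = (-10 + F)/(D + F)
U(j) = -26/(-16 + j) (U(j) = (-10 - 16)/(j - 16) = -26/(-16 + j))
(U(180) - 2681879) + n(J(-35, 12)) = (-26/(-16 + 180) - 2681879) + 1464 = (-26/164 - 2681879) + 1464 = (-26*1/164 - 2681879) + 1464 = (-13/82 - 2681879) + 1464 = -219914091/82 + 1464 = -219794043/82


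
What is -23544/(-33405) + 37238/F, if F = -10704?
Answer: -165320069/59594520 ≈ -2.7741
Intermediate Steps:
-23544/(-33405) + 37238/F = -23544/(-33405) + 37238/(-10704) = -23544*(-1/33405) + 37238*(-1/10704) = 7848/11135 - 18619/5352 = -165320069/59594520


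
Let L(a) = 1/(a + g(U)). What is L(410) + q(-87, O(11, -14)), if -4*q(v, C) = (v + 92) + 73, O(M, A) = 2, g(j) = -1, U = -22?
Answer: -15949/818 ≈ -19.498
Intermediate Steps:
q(v, C) = -165/4 - v/4 (q(v, C) = -((v + 92) + 73)/4 = -((92 + v) + 73)/4 = -(165 + v)/4 = -165/4 - v/4)
L(a) = 1/(-1 + a) (L(a) = 1/(a - 1) = 1/(-1 + a))
L(410) + q(-87, O(11, -14)) = 1/(-1 + 410) + (-165/4 - 1/4*(-87)) = 1/409 + (-165/4 + 87/4) = 1/409 - 39/2 = -15949/818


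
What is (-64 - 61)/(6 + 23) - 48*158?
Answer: -220061/29 ≈ -7588.3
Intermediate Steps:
(-64 - 61)/(6 + 23) - 48*158 = -125/29 - 7584 = -220061/29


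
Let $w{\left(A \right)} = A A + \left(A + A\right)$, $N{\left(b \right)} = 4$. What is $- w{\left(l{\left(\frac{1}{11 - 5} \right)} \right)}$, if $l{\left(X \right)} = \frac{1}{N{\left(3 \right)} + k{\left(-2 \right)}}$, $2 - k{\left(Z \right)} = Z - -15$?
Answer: $\frac{13}{49} \approx 0.26531$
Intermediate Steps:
$k{\left(Z \right)} = -13 - Z$ ($k{\left(Z \right)} = 2 - \left(Z - -15\right) = 2 - \left(Z + 15\right) = 2 - \left(15 + Z\right) = -13 - Z$)
$l{\left(X \right)} = - \frac{1}{7}$ ($l{\left(X \right)} = \frac{1}{4 - 11} = \frac{1}{-7} = - \frac{1}{7}$)
$w{\left(A \right)} = A^{2} + 2 A$
$- w{\left(l{\left(\frac{1}{11 - 5} \right)} \right)} = - \frac{\left(-1\right) \left(2 - \frac{1}{7}\right)}{7} = - \frac{\left(-1\right) 13}{7 \cdot 7} = \left(-1\right) \left(- \frac{13}{49}\right) = \frac{13}{49}$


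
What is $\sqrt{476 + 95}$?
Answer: $\sqrt{571} \approx 23.896$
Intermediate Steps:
$\sqrt{476 + 95} = \sqrt{571}$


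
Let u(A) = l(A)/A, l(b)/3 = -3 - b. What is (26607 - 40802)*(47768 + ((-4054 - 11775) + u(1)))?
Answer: -453203765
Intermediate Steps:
l(b) = -9 - 3*b (l(b) = 3*(-3 - b) = -9 - 3*b)
u(A) = (-9 - 3*A)/A
(26607 - 40802)*(47768 + ((-4054 - 11775) + u(1))) = (26607 - 40802)*(47768 + ((-4054 - 11775) + (-3 - 9/1))) = -14195*(47768 + (-15829 + (-3 - 9*1))) = -14195*(47768 + (-15829 + (-3 - 9))) = -14195*(47768 + (-15829 - 12)) = -14195*(47768 - 15841) = -14195*31927 = -453203765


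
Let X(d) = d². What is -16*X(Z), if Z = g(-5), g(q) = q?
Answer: -400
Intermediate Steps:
Z = -5
-16*X(Z) = -16*(-5)² = -16*25 = -400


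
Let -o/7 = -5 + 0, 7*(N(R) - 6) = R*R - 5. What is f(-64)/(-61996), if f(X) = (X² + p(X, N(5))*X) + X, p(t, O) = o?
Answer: -448/15499 ≈ -0.028905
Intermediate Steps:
N(R) = 37/7 + R²/7 (N(R) = 6 + (R*R - 5)/7 = 6 + (R² - 5)/7 = 6 + (-5 + R²)/7 = 6 + (-5/7 + R²/7) = 37/7 + R²/7)
o = 35 (o = -7*(-5 + 0) = -7*(-5) = 35)
p(t, O) = 35
f(X) = X² + 36*X (f(X) = (X² + 35*X) + X = X² + 36*X)
f(-64)/(-61996) = -64*(36 - 64)/(-61996) = -64*(-28)*(-1/61996) = 1792*(-1/61996) = -448/15499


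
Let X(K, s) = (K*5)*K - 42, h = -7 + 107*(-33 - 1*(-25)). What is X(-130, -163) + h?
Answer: 83595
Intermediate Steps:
h = -863 (h = -7 + 107*(-33 + 25) = -7 + 107*(-8) = -7 - 856 = -863)
X(K, s) = -42 + 5*K² (X(K, s) = (5*K)*K - 42 = 5*K² - 42 = -42 + 5*K²)
X(-130, -163) + h = (-42 + 5*(-130)²) - 863 = (-42 + 5*16900) - 863 = (-42 + 84500) - 863 = 84458 - 863 = 83595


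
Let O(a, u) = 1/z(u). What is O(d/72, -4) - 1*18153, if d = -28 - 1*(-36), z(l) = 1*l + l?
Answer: -145225/8 ≈ -18153.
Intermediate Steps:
z(l) = 2*l (z(l) = l + l = 2*l)
d = 8 (d = -28 + 36 = 8)
O(a, u) = 1/(2*u)
O(d/72, -4) - 1*18153 = (1/2)/(-4) - 1*18153 = (1/2)*(-1/4) - 18153 = -1/8 - 18153 = -145225/8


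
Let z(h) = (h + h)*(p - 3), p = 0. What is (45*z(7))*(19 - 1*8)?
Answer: -20790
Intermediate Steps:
z(h) = -6*h (z(h) = (h + h)*(0 - 3) = (2*h)*(-3) = -6*h)
(45*z(7))*(19 - 1*8) = (45*(-6*7))*(19 - 1*8) = (45*(-42))*(19 - 8) = -1890*11 = -20790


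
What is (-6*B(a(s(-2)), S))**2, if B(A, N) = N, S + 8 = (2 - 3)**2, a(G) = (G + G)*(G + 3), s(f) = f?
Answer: 1764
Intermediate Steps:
a(G) = 2*G*(3 + G) (a(G) = (2*G)*(3 + G) = 2*G*(3 + G))
S = -7 (S = -8 + (2 - 3)**2 = -8 + (-1)**2 = -8 + 1 = -7)
(-6*B(a(s(-2)), S))**2 = (-6*(-7))**2 = 42**2 = 1764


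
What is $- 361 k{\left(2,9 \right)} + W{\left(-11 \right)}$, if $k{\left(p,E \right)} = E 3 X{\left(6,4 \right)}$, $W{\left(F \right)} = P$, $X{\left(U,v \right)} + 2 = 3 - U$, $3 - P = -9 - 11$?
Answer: $48758$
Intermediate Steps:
$P = 23$ ($P = 3 - \left(-9 - 11\right) = 3 - -20 = 3 + 20 = 23$)
$X{\left(U,v \right)} = 1 - U$ ($X{\left(U,v \right)} = -2 - \left(-3 + U\right) = 1 - U$)
$W{\left(F \right)} = 23$
$k{\left(p,E \right)} = - 15 E$ ($k{\left(p,E \right)} = E 3 \left(1 - 6\right) = 3 E \left(1 - 6\right) = 3 E \left(-5\right) = - 15 E$)
$- 361 k{\left(2,9 \right)} + W{\left(-11 \right)} = - 361 \left(\left(-15\right) 9\right) + 23 = \left(-361\right) \left(-135\right) + 23 = 48735 + 23 = 48758$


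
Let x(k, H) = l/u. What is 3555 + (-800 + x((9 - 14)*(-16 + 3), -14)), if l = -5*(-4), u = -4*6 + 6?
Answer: 24785/9 ≈ 2753.9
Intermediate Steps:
u = -18 (u = -24 + 6 = -18)
l = 20
x(k, H) = -10/9 (x(k, H) = 20/(-18) = 20*(-1/18) = -10/9)
3555 + (-800 + x((9 - 14)*(-16 + 3), -14)) = 3555 + (-800 - 10/9) = 3555 - 7210/9 = 24785/9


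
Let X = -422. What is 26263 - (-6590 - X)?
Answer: 32431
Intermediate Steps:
26263 - (-6590 - X) = 26263 - (-6590 - 1*(-422)) = 26263 - (-6590 + 422) = 26263 - 1*(-6168) = 26263 + 6168 = 32431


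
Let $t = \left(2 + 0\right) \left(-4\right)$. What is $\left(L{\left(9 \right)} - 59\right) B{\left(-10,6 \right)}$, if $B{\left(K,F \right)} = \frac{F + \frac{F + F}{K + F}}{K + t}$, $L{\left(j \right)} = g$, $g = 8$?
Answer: $\frac{17}{2} \approx 8.5$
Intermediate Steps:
$L{\left(j \right)} = 8$
$t = -8$ ($t = 2 \left(-4\right) = -8$)
$B{\left(K,F \right)} = \frac{F + \frac{2 F}{F + K}}{-8 + K}$ ($B{\left(K,F \right)} = \frac{F + \frac{F + F}{K + F}}{K - 8} = \frac{F + \frac{2 F}{F + K}}{-8 + K}$)
$\left(L{\left(9 \right)} - 59\right) B{\left(-10,6 \right)} = \left(8 - 59\right) \frac{6 \left(2 + 6 - 10\right)}{\left(-10\right)^{2} - 48 - -80 + 6 \left(-10\right)} = - 51 \cdot 6 \frac{1}{100 - 48 + 80 - 60} \left(-2\right) = - 51 \cdot 6 \cdot \frac{1}{72} \left(-2\right) = \left(-51\right) \left(- \frac{1}{6}\right) = \frac{17}{2}$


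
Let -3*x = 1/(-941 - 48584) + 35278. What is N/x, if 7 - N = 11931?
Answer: 590536100/582380983 ≈ 1.0140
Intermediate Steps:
N = -11924 (N = 7 - 1*11931 = 7 - 11931 = -11924)
x = -582380983/49525 (x = -(1/(-941 - 48584) + 35278)/3 = -(1/(-49525) + 35278)/3 = -(-1/49525 + 35278)/3 = -⅓*1747142949/49525 = -582380983/49525 ≈ -11759.)
N/x = -11924/(-582380983/49525) = -11924*(-49525/582380983) = 590536100/582380983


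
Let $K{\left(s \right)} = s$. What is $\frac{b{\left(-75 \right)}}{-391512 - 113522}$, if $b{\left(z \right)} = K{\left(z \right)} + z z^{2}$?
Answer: $\frac{210975}{252517} \approx 0.83549$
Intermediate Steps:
$b{\left(z \right)} = z + z^{3}$ ($b{\left(z \right)} = z + z z^{2} = z + z^{3}$)
$\frac{b{\left(-75 \right)}}{-391512 - 113522} = \frac{-75 + \left(-75\right)^{3}}{-391512 - 113522} = \frac{-75 - 421875}{-505034} = \left(-421950\right) \left(- \frac{1}{505034}\right) = \frac{210975}{252517}$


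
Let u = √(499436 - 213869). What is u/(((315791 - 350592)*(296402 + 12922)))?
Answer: -√285567/10764784524 ≈ -4.9642e-8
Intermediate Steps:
u = √285567 ≈ 534.38
u/(((315791 - 350592)*(296402 + 12922))) = √285567/(((315791 - 350592)*(296402 + 12922))) = √285567/((-34801*309324)) = √285567/(-10764784524) = √285567*(-1/10764784524) = -√285567/10764784524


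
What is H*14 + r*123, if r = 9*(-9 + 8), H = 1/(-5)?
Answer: -5549/5 ≈ -1109.8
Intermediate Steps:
H = -1/5 ≈ -0.20000
r = -9 (r = 9*(-1) = -9)
H*14 + r*123 = -1/5*14 - 9*123 = -14/5 - 1107 = -5549/5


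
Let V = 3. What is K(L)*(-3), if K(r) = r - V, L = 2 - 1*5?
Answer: 18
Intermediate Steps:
L = -3 (L = 2 - 5 = -3)
K(r) = -3 + r (K(r) = r - 1*3 = r - 3 = -3 + r)
K(L)*(-3) = (-3 - 3)*(-3) = -6*(-3) = 18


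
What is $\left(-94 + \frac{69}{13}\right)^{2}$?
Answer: $\frac{1329409}{169} \approx 7866.3$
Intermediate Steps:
$\left(-94 + \frac{69}{13}\right)^{2} = \left(- \frac{1153}{13}\right)^{2} = \frac{1329409}{169}$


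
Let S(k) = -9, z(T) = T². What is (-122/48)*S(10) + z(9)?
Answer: 831/8 ≈ 103.88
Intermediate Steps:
(-122/48)*S(10) + z(9) = -122/48*(-9) + 9² = -122*1/48*(-9) + 81 = -61/24*(-9) + 81 = 183/8 + 81 = 831/8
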